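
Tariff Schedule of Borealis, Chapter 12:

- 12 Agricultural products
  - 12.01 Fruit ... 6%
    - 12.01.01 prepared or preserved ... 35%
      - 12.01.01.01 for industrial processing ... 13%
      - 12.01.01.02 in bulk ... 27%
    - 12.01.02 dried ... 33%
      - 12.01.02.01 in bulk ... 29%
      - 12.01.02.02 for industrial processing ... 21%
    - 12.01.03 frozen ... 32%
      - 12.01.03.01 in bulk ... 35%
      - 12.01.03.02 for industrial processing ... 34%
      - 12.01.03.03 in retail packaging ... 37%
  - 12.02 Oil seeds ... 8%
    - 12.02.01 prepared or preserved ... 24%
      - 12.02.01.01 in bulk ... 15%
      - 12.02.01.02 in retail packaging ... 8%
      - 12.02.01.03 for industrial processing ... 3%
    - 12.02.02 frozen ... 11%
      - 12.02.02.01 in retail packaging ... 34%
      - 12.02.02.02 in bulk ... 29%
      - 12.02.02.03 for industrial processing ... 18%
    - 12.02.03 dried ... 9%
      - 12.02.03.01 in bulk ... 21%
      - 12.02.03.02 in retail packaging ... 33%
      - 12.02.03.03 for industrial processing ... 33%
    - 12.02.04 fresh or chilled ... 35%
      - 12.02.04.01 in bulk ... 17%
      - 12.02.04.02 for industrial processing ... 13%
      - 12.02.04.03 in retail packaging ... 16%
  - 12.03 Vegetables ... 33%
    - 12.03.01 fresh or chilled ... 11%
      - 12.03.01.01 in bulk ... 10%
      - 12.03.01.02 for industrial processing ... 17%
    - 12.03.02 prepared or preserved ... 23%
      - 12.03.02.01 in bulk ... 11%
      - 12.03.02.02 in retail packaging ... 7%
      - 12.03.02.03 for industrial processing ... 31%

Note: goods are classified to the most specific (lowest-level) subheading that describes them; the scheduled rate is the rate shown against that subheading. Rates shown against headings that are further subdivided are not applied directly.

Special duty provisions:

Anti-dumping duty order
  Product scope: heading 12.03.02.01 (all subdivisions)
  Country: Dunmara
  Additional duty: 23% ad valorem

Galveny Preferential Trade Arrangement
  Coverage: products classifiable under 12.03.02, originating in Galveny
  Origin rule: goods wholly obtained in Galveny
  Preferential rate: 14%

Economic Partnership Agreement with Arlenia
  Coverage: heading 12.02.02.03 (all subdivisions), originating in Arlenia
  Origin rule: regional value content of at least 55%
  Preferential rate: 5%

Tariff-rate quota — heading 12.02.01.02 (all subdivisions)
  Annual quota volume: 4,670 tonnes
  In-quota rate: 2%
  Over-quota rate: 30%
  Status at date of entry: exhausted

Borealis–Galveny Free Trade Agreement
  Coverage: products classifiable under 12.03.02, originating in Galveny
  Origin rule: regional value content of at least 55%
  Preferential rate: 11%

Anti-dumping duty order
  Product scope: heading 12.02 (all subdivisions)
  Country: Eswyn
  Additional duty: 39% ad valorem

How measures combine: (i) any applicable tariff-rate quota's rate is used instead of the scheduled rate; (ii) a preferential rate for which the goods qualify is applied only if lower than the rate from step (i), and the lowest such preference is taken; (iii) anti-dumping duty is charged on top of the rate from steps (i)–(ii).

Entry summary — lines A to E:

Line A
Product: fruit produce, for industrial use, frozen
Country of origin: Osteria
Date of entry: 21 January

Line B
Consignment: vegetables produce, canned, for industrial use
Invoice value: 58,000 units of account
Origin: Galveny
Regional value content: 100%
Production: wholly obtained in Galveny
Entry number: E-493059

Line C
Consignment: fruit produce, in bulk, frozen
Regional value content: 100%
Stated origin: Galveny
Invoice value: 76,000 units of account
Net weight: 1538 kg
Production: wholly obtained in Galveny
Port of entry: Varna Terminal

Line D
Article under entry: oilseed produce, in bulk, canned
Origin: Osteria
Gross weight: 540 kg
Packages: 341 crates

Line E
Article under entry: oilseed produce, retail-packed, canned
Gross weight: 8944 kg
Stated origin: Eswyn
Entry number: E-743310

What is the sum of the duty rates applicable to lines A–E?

164%

Line A: fruit → 12.01; frozen → 12.01.03; for industrial use → 12.01.03.02. Scheduled 34%. No special measure applies. → 34%.
Line B: vegetables → 12.03; canned → 12.03.02; for industrial use → 12.03.02.03. Scheduled 31%. Galveny agreement on 12.03.02: wholly obtained → 14% available; Galveny agreement on 12.03.02: RVC ≥ 55% → 11% available; preferential 11%. → 11%.
Line C: fruit → 12.01; frozen → 12.01.03; in bulk → 12.01.03.01. Scheduled 35%. Galveny agreement on 12.03.02: 12.01.03.01 not covered; Galveny agreement on 12.03.02: 12.01.03.01 not covered. → 35%.
Line D: oilseed → 12.02; canned → 12.02.01; in bulk → 12.02.01.01. Scheduled 15%. No special measure applies. → 15%.
Line E: oilseed → 12.02; canned → 12.02.01; retail-packed → 12.02.01.02. Scheduled 8%. quota on 12.02.01.02 exhausted → over-quota 30%; anti-dumping (Eswyn, 12.02): +39%; total 30% + 39% = 69%. → 69%.
Sum: 34% + 11% + 35% + 15% + 69% = 164%.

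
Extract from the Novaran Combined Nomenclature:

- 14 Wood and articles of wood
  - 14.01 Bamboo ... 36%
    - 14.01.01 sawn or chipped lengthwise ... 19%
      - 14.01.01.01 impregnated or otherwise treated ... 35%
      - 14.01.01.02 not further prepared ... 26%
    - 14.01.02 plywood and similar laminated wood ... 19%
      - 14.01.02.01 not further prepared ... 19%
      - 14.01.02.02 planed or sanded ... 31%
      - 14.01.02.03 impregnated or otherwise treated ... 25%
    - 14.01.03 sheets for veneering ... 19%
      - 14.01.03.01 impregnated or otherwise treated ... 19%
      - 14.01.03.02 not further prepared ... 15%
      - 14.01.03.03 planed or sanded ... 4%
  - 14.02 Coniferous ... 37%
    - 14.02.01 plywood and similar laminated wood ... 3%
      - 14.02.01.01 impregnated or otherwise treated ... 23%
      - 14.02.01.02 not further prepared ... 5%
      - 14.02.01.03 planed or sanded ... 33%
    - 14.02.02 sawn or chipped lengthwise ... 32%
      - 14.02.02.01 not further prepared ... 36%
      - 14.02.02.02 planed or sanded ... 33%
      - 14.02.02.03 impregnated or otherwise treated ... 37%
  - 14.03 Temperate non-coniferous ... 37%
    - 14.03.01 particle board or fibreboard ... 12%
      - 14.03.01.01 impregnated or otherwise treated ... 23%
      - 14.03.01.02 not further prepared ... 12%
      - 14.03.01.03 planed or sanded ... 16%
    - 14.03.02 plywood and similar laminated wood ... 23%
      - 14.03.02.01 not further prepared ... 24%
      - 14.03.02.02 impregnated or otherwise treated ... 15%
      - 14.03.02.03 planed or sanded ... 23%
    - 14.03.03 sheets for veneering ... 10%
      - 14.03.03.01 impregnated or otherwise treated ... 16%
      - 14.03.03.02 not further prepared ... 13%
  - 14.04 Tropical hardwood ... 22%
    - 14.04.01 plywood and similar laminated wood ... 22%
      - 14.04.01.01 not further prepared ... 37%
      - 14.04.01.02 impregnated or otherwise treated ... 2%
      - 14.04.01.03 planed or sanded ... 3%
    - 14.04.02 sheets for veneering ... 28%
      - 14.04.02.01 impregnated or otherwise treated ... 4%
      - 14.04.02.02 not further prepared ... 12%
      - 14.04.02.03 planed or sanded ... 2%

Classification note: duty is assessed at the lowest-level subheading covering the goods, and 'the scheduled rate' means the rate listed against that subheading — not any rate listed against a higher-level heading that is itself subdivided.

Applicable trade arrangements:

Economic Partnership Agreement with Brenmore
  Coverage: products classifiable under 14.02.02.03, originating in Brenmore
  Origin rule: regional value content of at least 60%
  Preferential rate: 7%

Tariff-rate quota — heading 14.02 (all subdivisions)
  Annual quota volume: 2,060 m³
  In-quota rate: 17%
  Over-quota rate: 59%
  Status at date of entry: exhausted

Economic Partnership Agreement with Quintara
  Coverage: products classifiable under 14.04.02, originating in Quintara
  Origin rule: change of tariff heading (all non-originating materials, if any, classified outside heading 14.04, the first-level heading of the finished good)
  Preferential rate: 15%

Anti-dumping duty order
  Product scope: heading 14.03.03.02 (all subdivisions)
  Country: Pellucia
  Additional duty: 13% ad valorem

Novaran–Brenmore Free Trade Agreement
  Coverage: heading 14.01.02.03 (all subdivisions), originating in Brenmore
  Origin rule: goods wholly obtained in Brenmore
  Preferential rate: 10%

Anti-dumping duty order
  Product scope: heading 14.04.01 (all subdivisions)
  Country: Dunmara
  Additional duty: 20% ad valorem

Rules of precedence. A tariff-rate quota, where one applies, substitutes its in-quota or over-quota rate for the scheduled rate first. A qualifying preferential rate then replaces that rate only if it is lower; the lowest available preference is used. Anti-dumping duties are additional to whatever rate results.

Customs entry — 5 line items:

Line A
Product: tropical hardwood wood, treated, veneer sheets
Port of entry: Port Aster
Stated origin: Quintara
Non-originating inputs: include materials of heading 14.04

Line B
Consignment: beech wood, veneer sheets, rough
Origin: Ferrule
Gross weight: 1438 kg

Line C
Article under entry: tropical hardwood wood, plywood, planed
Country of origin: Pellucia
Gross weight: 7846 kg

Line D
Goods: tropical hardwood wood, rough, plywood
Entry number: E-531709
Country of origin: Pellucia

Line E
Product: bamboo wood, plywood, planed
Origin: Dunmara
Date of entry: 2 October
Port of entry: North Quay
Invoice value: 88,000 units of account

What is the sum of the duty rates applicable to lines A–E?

Line A: tropical hardwood → 14.04; veneer sheets → 14.04.02; treated → 14.04.02.01. Scheduled 4%. Quintara agreement on 14.04.02: CTH not met. → 4%.
Line B: beech → 14.03; veneer sheets → 14.03.03; rough → 14.03.03.02. Scheduled 13%. No special measure applies. → 13%.
Line C: tropical hardwood → 14.04; plywood → 14.04.01; planed → 14.04.01.03. Scheduled 3%. No special measure applies. → 3%.
Line D: tropical hardwood → 14.04; plywood → 14.04.01; rough → 14.04.01.01. Scheduled 37%. No special measure applies. → 37%.
Line E: bamboo → 14.01; plywood → 14.01.02; planed → 14.01.02.02. Scheduled 31%. No special measure applies. → 31%.
Sum: 4% + 13% + 3% + 37% + 31% = 88%.

88%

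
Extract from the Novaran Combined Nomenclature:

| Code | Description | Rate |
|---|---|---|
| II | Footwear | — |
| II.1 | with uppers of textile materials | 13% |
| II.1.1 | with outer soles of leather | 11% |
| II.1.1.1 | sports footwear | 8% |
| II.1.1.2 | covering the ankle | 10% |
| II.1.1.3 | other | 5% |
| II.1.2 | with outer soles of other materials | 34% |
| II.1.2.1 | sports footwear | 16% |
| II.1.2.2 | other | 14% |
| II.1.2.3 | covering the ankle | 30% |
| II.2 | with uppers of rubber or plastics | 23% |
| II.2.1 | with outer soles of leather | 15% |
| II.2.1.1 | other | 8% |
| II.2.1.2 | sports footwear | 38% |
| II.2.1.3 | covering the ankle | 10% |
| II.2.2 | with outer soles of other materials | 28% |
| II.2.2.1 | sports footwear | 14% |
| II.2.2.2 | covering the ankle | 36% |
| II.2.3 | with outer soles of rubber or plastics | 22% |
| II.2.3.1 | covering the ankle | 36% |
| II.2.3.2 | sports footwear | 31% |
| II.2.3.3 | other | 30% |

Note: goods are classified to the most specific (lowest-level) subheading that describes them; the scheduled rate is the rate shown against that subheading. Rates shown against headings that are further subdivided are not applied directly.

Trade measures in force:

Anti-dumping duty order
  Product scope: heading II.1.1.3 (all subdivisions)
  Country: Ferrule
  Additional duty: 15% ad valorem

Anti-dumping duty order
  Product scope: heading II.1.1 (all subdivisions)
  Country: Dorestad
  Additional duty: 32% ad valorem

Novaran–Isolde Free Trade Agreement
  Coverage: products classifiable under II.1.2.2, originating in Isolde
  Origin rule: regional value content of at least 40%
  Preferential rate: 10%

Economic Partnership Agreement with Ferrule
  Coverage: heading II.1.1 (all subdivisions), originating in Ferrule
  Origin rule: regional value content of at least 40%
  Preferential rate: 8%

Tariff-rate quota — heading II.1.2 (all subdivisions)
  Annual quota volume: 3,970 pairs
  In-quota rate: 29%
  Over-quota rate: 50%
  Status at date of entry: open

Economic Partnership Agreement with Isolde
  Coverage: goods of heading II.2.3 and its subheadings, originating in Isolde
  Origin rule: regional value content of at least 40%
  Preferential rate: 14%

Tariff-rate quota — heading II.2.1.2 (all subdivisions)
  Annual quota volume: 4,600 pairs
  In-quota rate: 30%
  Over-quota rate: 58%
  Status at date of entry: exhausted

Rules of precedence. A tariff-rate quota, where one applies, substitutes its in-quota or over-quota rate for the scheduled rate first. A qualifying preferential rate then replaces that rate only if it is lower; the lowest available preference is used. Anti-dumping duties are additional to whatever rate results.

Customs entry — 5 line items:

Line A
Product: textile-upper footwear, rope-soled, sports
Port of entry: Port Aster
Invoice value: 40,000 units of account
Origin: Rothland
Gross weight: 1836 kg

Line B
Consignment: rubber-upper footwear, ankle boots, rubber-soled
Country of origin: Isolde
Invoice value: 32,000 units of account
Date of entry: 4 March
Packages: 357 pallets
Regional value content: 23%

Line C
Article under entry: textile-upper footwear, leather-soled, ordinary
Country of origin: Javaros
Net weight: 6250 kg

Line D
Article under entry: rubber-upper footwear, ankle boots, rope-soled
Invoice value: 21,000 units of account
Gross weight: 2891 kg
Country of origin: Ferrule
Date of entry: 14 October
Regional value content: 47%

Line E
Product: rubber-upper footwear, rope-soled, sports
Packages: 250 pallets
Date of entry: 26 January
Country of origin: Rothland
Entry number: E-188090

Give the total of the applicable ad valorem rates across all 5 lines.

Line A: textile-upper → II.1; rope-soled → II.1.2; sports → II.1.2.1. Scheduled 16%. quota on II.1.2 open → in-quota 29%. → 29%.
Line B: rubber-upper → II.2; rubber-soled → II.2.3; ankle boots → II.2.3.1. Scheduled 36%. Isolde agreement on II.1.2.2: II.2.3.1 not covered; Isolde agreement on II.2.3: RVC < 40%. → 36%.
Line C: textile-upper → II.1; leather-soled → II.1.1; ordinary → II.1.1.3. Scheduled 5%. No special measure applies. → 5%.
Line D: rubber-upper → II.2; rope-soled → II.2.2; ankle boots → II.2.2.2. Scheduled 36%. Ferrule agreement on II.1.1: II.2.2.2 not covered. → 36%.
Line E: rubber-upper → II.2; rope-soled → II.2.2; sports → II.2.2.1. Scheduled 14%. No special measure applies. → 14%.
Sum: 29% + 36% + 5% + 36% + 14% = 120%.

120%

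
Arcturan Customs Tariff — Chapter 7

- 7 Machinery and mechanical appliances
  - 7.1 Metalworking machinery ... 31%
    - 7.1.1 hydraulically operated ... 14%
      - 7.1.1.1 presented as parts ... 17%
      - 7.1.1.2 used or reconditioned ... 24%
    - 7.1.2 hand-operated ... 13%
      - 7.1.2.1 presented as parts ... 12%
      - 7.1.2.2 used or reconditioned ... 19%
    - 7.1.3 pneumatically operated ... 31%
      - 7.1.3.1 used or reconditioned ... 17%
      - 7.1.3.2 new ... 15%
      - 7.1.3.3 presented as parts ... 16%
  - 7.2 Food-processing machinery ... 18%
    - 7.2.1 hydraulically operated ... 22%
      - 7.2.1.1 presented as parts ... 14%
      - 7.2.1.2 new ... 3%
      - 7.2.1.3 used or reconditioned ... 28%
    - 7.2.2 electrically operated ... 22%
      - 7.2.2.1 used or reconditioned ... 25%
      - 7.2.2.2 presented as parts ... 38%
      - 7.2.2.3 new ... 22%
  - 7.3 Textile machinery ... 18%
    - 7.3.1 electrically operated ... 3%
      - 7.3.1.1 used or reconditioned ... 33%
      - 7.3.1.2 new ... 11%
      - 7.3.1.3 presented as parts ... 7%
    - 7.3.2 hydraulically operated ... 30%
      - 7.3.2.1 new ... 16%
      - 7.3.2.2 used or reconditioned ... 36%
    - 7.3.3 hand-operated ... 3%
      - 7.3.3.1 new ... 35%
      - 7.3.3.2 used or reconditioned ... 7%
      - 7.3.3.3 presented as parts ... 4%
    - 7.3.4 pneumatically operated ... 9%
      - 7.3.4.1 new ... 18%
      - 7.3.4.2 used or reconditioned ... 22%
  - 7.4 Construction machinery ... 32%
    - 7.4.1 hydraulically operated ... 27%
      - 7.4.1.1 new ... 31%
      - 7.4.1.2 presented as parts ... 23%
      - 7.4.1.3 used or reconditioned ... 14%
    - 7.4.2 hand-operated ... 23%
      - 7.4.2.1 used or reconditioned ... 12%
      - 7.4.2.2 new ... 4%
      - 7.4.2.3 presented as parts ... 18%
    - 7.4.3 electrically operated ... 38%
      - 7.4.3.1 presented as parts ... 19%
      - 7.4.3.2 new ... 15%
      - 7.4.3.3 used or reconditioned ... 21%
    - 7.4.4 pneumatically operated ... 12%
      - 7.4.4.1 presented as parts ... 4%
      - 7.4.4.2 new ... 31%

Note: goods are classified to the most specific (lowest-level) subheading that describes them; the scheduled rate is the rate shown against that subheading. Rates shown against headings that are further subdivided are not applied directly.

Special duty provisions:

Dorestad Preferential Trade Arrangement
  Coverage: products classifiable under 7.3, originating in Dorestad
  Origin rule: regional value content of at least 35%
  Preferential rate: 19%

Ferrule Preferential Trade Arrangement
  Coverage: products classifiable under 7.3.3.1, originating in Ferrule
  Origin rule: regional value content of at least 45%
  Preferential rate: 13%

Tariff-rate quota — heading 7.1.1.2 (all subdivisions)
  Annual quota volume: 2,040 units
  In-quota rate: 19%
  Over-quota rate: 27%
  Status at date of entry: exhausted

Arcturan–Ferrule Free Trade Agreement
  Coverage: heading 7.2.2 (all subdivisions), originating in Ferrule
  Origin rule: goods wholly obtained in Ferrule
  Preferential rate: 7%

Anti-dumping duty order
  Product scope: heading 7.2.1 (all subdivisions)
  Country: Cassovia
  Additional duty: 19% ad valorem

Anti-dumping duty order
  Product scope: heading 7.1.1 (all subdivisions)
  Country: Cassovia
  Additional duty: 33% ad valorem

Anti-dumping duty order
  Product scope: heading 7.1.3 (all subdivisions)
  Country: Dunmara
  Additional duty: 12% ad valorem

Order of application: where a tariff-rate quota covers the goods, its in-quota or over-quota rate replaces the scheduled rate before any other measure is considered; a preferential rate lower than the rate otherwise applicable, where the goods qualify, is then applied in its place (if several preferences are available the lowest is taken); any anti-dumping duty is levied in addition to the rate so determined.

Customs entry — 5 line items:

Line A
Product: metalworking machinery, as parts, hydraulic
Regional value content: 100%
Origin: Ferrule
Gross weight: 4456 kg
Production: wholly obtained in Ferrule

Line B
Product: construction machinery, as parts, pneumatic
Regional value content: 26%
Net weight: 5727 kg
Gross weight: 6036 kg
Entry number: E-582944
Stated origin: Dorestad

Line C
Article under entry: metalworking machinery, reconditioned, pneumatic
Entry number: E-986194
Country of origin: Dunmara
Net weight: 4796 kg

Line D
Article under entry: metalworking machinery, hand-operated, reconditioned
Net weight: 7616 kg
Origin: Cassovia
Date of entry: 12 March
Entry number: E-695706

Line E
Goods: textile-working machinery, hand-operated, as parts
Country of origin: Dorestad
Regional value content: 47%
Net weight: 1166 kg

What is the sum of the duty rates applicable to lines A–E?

73%

Line A: metalworking → 7.1; hydraulic → 7.1.1; as parts → 7.1.1.1. Scheduled 17%. Ferrule agreement on 7.3.3.1: 7.1.1.1 not covered; Ferrule agreement on 7.2.2: 7.1.1.1 not covered. → 17%.
Line B: construction → 7.4; pneumatic → 7.4.4; as parts → 7.4.4.1. Scheduled 4%. Dorestad agreement on 7.3: 7.4.4.1 not covered. → 4%.
Line C: metalworking → 7.1; pneumatic → 7.1.3; reconditioned → 7.1.3.1. Scheduled 17%. anti-dumping (Dunmara, 7.1.3): +12%; total 17% + 12% = 29%. → 29%.
Line D: metalworking → 7.1; hand-operated → 7.1.2; reconditioned → 7.1.2.2. Scheduled 19%. No special measure applies. → 19%.
Line E: textile-working → 7.3; hand-operated → 7.3.3; as parts → 7.3.3.3. Scheduled 4%. Dorestad agreement on 7.3: RVC ≥ 35% → 19% available; preference 19% not lower than 4% → no reduction. → 4%.
Sum: 17% + 4% + 29% + 19% + 4% = 73%.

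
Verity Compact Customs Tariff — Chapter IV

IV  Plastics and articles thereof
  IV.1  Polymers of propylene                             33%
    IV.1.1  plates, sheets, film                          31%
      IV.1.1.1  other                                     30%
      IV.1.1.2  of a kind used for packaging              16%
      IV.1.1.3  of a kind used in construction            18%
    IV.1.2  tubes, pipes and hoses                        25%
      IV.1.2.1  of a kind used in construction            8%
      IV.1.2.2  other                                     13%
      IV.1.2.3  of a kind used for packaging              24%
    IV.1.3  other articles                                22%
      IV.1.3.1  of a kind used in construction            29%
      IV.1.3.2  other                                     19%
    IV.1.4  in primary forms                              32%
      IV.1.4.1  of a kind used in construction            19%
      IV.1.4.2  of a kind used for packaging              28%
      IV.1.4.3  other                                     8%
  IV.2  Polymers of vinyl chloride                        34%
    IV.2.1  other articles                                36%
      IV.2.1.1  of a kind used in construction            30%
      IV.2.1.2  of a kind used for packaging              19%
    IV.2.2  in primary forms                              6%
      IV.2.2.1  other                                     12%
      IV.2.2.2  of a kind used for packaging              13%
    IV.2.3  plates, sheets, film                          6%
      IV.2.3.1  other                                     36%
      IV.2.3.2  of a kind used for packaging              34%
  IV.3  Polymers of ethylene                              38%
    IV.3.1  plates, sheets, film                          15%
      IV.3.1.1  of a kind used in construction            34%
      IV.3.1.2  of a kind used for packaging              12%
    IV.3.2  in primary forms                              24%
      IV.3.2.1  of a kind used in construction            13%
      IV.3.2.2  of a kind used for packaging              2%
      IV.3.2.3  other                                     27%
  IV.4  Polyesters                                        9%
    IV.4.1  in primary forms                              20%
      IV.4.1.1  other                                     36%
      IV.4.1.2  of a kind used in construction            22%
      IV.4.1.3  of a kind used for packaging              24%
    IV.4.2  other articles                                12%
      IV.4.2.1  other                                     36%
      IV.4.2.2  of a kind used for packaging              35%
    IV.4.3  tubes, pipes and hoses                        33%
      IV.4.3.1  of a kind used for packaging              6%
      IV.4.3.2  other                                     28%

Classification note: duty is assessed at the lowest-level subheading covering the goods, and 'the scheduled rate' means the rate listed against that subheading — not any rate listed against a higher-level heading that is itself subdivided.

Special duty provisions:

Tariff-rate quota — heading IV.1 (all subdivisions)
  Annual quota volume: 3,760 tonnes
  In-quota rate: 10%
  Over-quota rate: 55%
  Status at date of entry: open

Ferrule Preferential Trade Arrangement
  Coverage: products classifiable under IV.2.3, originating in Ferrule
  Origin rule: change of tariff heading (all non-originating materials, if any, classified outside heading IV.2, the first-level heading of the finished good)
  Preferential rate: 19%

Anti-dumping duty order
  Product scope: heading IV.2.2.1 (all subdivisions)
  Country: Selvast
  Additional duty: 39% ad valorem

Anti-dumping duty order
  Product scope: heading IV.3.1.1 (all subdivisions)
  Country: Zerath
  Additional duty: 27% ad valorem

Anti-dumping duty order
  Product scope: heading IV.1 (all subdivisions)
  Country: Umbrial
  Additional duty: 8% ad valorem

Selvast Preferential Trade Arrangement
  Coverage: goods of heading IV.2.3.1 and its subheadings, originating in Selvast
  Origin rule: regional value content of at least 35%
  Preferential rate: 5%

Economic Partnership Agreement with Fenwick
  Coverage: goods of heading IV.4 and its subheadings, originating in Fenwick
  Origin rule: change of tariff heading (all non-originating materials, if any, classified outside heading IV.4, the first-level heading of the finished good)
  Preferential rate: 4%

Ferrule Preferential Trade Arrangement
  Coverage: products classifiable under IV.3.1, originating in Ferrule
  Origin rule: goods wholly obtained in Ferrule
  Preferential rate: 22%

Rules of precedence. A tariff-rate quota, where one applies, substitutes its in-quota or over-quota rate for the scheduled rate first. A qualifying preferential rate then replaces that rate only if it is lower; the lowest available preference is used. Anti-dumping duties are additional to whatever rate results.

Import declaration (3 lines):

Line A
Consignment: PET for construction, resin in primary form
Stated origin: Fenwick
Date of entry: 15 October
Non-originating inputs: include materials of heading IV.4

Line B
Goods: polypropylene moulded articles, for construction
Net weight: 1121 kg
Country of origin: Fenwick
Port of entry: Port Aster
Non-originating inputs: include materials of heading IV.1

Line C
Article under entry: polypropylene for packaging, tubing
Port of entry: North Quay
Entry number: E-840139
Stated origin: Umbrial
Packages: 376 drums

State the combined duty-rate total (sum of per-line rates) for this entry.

Line A: PET → IV.4; resin in primary form → IV.4.1; for construction → IV.4.1.2. Scheduled 22%. Fenwick agreement on IV.4: CTH not met. → 22%.
Line B: polypropylene → IV.1; moulded articles → IV.1.3; for construction → IV.1.3.1. Scheduled 29%. quota on IV.1 open → in-quota 10%; Fenwick agreement on IV.4: IV.1.3.1 not covered. → 10%.
Line C: polypropylene → IV.1; tubing → IV.1.2; for packaging → IV.1.2.3. Scheduled 24%. quota on IV.1 open → in-quota 10%; anti-dumping (Umbrial, IV.1): +8%; total 10% + 8% = 18%. → 18%.
Sum: 22% + 10% + 18% = 50%.

50%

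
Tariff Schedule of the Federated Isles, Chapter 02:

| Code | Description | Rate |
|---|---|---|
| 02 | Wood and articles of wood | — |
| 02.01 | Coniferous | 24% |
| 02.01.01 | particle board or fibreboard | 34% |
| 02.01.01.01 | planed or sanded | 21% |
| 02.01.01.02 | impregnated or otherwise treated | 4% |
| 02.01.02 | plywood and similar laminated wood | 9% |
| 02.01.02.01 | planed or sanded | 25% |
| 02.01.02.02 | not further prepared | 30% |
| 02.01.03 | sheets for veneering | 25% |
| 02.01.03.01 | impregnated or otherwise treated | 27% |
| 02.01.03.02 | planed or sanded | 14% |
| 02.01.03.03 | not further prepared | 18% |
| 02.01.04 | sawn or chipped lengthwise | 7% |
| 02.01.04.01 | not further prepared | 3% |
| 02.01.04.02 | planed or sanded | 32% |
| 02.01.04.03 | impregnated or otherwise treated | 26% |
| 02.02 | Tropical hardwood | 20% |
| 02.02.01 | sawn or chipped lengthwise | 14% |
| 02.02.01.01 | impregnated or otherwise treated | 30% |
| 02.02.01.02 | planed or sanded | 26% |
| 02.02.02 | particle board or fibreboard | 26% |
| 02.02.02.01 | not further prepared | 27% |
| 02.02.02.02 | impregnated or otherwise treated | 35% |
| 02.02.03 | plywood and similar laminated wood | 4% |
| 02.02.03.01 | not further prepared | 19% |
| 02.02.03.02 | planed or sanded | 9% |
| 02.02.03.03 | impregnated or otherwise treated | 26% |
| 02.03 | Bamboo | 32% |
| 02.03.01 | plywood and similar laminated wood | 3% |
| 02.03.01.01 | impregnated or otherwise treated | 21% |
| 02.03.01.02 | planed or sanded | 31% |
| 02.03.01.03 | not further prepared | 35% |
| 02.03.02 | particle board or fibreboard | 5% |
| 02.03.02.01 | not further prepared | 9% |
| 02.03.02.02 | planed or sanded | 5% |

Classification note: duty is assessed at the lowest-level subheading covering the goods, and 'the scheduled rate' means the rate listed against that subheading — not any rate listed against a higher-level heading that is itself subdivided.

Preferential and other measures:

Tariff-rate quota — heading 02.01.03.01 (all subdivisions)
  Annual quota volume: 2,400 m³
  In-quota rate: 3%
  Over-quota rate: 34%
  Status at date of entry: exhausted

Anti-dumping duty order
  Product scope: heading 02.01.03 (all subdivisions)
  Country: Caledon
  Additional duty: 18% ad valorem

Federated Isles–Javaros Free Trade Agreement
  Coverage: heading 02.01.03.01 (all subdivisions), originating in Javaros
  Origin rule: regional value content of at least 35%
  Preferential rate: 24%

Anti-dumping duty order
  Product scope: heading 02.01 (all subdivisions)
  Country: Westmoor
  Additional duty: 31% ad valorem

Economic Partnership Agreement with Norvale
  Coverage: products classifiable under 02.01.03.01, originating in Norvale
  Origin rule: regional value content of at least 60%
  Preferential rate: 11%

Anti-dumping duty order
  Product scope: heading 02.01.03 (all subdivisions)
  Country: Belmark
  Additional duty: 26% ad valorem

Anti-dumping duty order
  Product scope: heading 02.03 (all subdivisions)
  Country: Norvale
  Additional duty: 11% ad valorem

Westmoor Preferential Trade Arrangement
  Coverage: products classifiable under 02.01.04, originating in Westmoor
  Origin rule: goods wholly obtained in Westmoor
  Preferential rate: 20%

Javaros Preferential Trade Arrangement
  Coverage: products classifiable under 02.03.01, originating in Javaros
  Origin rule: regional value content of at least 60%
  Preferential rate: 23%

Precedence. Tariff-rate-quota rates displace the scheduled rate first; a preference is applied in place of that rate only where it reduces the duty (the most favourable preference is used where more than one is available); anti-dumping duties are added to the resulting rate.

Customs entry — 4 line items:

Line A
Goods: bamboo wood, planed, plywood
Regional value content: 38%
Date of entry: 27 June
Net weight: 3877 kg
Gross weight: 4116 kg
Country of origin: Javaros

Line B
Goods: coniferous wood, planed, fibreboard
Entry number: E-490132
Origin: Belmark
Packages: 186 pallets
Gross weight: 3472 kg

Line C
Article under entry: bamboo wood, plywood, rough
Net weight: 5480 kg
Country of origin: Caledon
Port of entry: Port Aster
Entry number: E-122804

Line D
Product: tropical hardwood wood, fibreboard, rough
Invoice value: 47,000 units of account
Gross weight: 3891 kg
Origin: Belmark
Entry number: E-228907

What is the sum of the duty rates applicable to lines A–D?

114%

Line A: bamboo → 02.03; plywood → 02.03.01; planed → 02.03.01.02. Scheduled 31%. Javaros agreement on 02.01.03.01: 02.03.01.02 not covered; Javaros agreement on 02.03.01: RVC < 60%. → 31%.
Line B: coniferous → 02.01; fibreboard → 02.01.01; planed → 02.01.01.01. Scheduled 21%. No special measure applies. → 21%.
Line C: bamboo → 02.03; plywood → 02.03.01; rough → 02.03.01.03. Scheduled 35%. No special measure applies. → 35%.
Line D: tropical hardwood → 02.02; fibreboard → 02.02.02; rough → 02.02.02.01. Scheduled 27%. No special measure applies. → 27%.
Sum: 31% + 21% + 35% + 27% = 114%.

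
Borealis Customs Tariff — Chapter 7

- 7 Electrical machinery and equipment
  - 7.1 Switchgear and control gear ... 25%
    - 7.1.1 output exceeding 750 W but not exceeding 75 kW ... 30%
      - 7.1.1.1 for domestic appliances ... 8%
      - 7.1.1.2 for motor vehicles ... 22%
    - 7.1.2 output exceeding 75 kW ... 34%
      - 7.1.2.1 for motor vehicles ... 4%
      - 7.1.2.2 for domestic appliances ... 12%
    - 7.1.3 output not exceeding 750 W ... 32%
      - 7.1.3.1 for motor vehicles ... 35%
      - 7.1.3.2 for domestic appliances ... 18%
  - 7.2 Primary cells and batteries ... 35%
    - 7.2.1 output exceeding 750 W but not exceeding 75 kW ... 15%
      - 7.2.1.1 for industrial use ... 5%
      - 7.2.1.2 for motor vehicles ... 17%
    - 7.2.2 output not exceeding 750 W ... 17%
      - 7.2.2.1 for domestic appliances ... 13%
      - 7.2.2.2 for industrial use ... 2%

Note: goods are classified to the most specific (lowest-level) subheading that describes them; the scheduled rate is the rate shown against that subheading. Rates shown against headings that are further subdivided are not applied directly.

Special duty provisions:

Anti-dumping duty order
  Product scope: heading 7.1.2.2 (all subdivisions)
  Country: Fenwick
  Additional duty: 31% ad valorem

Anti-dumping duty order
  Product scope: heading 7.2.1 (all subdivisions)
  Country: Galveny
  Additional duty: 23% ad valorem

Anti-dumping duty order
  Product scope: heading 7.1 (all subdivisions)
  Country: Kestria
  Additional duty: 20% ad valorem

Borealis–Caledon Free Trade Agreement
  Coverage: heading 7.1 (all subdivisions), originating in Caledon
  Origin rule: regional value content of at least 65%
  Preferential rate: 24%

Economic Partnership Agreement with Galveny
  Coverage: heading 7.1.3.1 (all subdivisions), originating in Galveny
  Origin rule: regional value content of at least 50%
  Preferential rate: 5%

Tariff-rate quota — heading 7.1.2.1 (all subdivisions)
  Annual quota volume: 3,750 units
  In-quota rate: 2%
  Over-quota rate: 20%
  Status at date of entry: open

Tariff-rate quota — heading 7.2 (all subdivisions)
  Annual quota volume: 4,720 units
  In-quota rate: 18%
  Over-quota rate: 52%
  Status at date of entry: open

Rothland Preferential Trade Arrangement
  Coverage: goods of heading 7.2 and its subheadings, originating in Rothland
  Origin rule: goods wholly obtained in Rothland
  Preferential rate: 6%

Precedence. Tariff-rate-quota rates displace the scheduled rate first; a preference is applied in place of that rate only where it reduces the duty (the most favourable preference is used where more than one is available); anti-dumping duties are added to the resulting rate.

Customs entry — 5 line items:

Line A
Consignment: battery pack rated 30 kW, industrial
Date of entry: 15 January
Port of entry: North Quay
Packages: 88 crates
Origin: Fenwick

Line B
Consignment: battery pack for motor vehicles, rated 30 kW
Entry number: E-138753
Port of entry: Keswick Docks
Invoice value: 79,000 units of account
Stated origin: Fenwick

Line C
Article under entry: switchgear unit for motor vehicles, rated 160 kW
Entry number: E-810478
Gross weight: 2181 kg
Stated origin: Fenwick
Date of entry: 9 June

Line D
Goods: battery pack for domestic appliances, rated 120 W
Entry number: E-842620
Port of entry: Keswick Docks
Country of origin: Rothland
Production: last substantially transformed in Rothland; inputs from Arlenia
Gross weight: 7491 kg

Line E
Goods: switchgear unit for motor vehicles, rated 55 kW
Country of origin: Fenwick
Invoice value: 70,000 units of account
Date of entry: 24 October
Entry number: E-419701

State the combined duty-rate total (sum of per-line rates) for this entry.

Line A: battery pack → 7.2; rated 30 kW → 7.2.1; industrial → 7.2.1.1. Scheduled 5%. quota on 7.2 open → in-quota 18%. → 18%.
Line B: battery pack → 7.2; rated 30 kW → 7.2.1; for motor vehicles → 7.2.1.2. Scheduled 17%. quota on 7.2 open → in-quota 18%. → 18%.
Line C: switchgear unit → 7.1; rated 160 kW → 7.1.2; for motor vehicles → 7.1.2.1. Scheduled 4%. quota on 7.1.2.1 open → in-quota 2%. → 2%.
Line D: battery pack → 7.2; rated 120 W → 7.2.2; for domestic appliances → 7.2.2.1. Scheduled 13%. quota on 7.2 open → in-quota 18%; Rothland agreement on 7.2: not wholly obtained. → 18%.
Line E: switchgear unit → 7.1; rated 55 kW → 7.1.1; for motor vehicles → 7.1.1.2. Scheduled 22%. No special measure applies. → 22%.
Sum: 18% + 18% + 2% + 18% + 22% = 78%.

78%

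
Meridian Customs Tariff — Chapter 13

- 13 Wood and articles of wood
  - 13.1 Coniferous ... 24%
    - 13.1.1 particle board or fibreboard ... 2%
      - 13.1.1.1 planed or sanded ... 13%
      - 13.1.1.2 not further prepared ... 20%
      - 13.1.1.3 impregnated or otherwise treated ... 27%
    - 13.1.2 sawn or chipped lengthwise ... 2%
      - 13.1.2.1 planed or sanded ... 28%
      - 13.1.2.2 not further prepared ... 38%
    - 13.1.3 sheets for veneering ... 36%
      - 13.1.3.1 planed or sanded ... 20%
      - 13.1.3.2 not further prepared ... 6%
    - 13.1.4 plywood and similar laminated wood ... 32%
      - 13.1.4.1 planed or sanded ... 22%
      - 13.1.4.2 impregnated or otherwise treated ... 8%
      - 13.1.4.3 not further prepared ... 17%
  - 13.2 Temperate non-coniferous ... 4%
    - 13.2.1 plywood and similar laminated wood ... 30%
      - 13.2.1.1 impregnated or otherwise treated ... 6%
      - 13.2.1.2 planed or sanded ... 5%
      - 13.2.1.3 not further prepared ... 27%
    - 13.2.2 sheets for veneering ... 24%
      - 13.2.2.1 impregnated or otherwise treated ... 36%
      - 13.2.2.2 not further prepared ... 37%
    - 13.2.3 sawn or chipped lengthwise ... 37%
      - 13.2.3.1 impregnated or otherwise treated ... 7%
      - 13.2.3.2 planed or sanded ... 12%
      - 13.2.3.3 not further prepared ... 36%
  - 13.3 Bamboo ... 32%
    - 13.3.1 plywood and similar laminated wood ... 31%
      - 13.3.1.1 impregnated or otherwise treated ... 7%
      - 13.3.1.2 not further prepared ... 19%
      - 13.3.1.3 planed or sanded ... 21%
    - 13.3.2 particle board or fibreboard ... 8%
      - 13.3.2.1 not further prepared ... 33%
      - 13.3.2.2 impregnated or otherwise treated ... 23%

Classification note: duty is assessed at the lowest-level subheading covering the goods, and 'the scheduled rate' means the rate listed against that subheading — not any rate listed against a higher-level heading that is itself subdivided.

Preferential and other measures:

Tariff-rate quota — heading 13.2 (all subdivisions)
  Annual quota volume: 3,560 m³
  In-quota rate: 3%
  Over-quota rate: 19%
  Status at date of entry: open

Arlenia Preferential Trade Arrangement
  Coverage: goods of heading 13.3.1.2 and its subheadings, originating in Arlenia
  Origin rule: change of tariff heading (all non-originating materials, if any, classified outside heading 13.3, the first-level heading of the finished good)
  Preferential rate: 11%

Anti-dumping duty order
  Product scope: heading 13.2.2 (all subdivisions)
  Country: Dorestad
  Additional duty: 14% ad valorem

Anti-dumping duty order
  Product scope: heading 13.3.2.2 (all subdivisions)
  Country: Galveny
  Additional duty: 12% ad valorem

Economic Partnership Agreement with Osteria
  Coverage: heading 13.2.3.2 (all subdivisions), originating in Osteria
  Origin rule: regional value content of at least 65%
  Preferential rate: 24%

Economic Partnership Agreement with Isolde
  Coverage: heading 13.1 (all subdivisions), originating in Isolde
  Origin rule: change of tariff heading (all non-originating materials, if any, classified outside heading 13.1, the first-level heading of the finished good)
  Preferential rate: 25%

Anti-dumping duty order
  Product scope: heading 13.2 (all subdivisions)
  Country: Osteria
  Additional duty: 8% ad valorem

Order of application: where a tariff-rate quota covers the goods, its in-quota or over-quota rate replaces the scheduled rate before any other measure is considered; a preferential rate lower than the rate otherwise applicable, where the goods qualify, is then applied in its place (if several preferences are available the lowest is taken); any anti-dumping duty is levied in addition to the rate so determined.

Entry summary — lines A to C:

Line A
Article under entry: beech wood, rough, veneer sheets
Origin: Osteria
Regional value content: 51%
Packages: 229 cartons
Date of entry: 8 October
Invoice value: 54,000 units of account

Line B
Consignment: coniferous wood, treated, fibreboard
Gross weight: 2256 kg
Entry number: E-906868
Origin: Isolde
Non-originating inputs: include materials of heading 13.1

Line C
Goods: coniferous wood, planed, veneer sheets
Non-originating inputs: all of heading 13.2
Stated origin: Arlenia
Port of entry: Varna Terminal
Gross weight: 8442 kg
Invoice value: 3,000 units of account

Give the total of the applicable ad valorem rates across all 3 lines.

Line A: beech → 13.2; veneer sheets → 13.2.2; rough → 13.2.2.2. Scheduled 37%. quota on 13.2 open → in-quota 3%; Osteria agreement on 13.2.3.2: 13.2.2.2 not covered; anti-dumping (Osteria, 13.2): +8%; total 3% + 8% = 11%. → 11%.
Line B: coniferous → 13.1; fibreboard → 13.1.1; treated → 13.1.1.3. Scheduled 27%. Isolde agreement on 13.1: CTH not met. → 27%.
Line C: coniferous → 13.1; veneer sheets → 13.1.3; planed → 13.1.3.1. Scheduled 20%. Arlenia agreement on 13.3.1.2: 13.1.3.1 not covered. → 20%.
Sum: 11% + 27% + 20% = 58%.

58%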